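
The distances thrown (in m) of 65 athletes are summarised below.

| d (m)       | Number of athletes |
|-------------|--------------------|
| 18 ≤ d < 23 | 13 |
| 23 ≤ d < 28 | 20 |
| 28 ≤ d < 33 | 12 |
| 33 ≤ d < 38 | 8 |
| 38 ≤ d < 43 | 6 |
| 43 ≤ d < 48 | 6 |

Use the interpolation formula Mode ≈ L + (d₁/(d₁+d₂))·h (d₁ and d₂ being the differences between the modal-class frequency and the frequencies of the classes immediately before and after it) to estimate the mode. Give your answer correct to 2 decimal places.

Modal class: 23 ≤ d < 28 (highest frequency 20).
d₁ = 20 − 13 = 7, d₂ = 20 − 12 = 8
Mode ≈ 23 + (7/(7+8)) × 5 = 23 + 2.3333 = 25.3333

25.33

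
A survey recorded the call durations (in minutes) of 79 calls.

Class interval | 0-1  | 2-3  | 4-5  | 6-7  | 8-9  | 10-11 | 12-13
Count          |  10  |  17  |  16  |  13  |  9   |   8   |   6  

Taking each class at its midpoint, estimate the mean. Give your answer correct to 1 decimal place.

Midpoints: 0.5, 2.5, 4.5, 6.5, 8.5, 10.5, 12.5
Σfm = 10×0.5 + 17×2.5 + 16×4.5 + 13×6.5 + 9×8.5 + 8×10.5 + 6×12.5 = 439.5
n = Σf = 79
Mean = 439.5 / 79 = 5.5633

5.6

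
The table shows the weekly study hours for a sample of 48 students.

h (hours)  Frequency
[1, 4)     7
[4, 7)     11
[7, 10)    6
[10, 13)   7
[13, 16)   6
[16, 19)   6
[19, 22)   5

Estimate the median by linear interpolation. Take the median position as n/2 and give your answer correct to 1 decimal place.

10.0

Cumulative frequencies: 7, 18, 24, 31, 37, 43, 48
n = 48; position = n/2 = 24.
This falls in the class [7, 10): L = 7, F = 18, f = 6, h = 3.
Median ≈ 7 + ((24 − 18) / 6) × 3 = 10.0000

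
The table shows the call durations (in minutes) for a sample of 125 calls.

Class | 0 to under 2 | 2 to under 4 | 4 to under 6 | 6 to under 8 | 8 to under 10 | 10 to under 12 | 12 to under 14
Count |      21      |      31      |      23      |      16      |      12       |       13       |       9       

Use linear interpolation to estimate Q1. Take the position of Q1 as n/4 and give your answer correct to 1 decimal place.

2.7

Cumulative frequencies: 21, 52, 75, 91, 103, 116, 125
n = 125; position = n/4 = 31.25.
This falls in the class 2 to under 4: L = 2, F = 21, f = 31, h = 2.
Lower quartile ≈ 2 + ((31.25 − 21) / 31) × 2 = 2.6613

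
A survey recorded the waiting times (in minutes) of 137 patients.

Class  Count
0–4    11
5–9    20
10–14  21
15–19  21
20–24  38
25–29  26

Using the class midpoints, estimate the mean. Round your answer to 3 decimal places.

Midpoints: 2, 7, 12, 17, 22, 27
Σfm = 11×2 + 20×7 + 21×12 + 21×17 + 38×22 + 26×27 = 2309
n = Σf = 137
Mean = 2309 / 137 = 16.8540

16.854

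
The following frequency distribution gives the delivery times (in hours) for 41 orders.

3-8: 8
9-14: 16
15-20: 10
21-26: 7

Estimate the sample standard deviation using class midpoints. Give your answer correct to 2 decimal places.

5.98

Midpoints: 5.5, 11.5, 17.5, 23.5
n = 41, Σfm = 567.5, mean = 13.8415
Σfm² = 9286.25
Σf(m − x̄)² = Σfm² − (Σfm)²/n = 9286.25 − 567.5²/41 = 1431.2195
Sample variance = 1431.2195 / 40 = 35.7805
Standard deviation = √35.7805 = 5.9817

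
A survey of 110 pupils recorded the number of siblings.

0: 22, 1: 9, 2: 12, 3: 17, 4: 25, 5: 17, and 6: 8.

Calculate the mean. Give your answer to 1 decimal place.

Values: 0, 1, 2, 3, 4, 5, 6
Σfx = 22×0 + 9×1 + 12×2 + 17×3 + 25×4 + 17×5 + 8×6 = 317
n = Σf = 110
Mean = 317 / 110 = 2.8818

2.9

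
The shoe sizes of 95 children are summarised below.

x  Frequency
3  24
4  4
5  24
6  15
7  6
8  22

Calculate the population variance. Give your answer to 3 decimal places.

3.361

Values: 3, 4, 5, 6, 7, 8
n = 95, Σfx = 516, mean = 5.4316
Σfx² = 3122
Σf(x − x̄)² = Σfx² − (Σfx)²/n = 3122 − 516²/95 = 319.3053
Population variance = 319.3053 / 95 = 3.3611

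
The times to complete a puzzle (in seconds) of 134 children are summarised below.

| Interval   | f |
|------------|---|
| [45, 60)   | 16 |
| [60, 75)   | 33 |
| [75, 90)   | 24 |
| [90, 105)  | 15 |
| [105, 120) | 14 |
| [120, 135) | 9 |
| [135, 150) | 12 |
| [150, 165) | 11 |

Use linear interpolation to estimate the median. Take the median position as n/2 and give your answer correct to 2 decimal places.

Cumulative frequencies: 16, 49, 73, 88, 102, 111, 123, 134
n = 134; position = n/2 = 67.
This falls in the class [75, 90): L = 75, F = 49, f = 24, h = 15.
Median ≈ 75 + ((67 − 49) / 24) × 15 = 86.2500

86.25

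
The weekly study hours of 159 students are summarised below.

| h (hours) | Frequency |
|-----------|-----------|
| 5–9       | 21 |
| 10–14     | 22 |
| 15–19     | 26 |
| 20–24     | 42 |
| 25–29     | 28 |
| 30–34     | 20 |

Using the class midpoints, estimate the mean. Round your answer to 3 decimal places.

19.956

Midpoints: 7, 12, 17, 22, 27, 32
Σfm = 21×7 + 22×12 + 26×17 + 42×22 + 28×27 + 20×32 = 3173
n = Σf = 159
Mean = 3173 / 159 = 19.9560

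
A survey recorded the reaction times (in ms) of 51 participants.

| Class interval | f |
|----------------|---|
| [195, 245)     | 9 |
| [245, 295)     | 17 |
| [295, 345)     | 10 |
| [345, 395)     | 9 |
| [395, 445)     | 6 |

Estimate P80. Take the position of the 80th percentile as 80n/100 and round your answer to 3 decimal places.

Cumulative frequencies: 9, 26, 36, 45, 51
n = 51; position = 80n/100 = 40.8.
This falls in the class [345, 395): L = 345, F = 36, f = 9, h = 50.
80th percentile ≈ 345 + ((40.8 − 36) / 9) × 50 = 371.6667

371.667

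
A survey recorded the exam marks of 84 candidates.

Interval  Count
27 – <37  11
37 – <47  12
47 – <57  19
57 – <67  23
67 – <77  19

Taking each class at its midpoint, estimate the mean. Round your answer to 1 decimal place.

Midpoints: 32, 42, 52, 62, 72
Σfm = 11×32 + 12×42 + 19×52 + 23×62 + 19×72 = 4638
n = Σf = 84
Mean = 4638 / 84 = 55.2143

55.2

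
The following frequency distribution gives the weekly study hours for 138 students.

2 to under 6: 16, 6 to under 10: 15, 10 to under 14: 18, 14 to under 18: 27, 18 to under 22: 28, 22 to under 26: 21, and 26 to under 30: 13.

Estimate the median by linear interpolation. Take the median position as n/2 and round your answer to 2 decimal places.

Cumulative frequencies: 16, 31, 49, 76, 104, 125, 138
n = 138; position = n/2 = 69.
This falls in the class 14 to under 18: L = 14, F = 49, f = 27, h = 4.
Median ≈ 14 + ((69 − 49) / 27) × 4 = 16.9630

16.96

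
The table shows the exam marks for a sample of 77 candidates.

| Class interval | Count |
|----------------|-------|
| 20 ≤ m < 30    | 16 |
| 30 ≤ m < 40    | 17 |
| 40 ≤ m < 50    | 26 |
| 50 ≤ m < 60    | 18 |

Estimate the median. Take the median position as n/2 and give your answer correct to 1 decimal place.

42.1

Cumulative frequencies: 16, 33, 59, 77
n = 77; position = n/2 = 38.5.
This falls in the class 40 ≤ m < 50: L = 40, F = 33, f = 26, h = 10.
Median ≈ 40 + ((38.5 − 33) / 26) × 10 = 42.1154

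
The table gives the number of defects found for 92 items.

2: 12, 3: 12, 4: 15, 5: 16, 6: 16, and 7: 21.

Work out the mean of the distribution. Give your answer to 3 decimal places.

Values: 2, 3, 4, 5, 6, 7
Σfx = 12×2 + 12×3 + 15×4 + 16×5 + 16×6 + 21×7 = 443
n = Σf = 92
Mean = 443 / 92 = 4.8152

4.815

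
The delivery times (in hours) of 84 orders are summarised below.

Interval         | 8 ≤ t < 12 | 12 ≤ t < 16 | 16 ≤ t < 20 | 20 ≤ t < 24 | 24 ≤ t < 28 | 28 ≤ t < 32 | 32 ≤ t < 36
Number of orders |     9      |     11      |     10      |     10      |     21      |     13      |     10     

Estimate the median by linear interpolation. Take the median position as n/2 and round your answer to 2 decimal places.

Cumulative frequencies: 9, 20, 30, 40, 61, 74, 84
n = 84; position = n/2 = 42.
This falls in the class 24 ≤ t < 28: L = 24, F = 40, f = 21, h = 4.
Median ≈ 24 + ((42 − 40) / 21) × 4 = 24.3810

24.38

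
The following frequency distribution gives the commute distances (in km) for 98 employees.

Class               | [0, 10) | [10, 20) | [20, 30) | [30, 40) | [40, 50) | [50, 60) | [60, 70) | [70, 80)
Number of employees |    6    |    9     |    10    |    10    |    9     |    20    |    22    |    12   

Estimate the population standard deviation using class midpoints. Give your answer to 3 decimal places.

Midpoints: 5, 15, 25, 35, 45, 55, 65, 75
n = 98, Σfm = 4600, mean = 46.9388
Σfm² = 259850
Σf(m − x̄)² = Σfm² − (Σfm)²/n = 259850 − 4600²/98 = 43931.6327
Population variance = 43931.6327 / 98 = 448.2820
Standard deviation = √448.2820 = 21.1727

21.173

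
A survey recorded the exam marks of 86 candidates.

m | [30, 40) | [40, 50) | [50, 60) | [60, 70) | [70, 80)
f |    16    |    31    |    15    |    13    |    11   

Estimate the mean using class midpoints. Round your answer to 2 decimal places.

51.74

Midpoints: 35, 45, 55, 65, 75
Σfm = 16×35 + 31×45 + 15×55 + 13×65 + 11×75 = 4450
n = Σf = 86
Mean = 4450 / 86 = 51.7442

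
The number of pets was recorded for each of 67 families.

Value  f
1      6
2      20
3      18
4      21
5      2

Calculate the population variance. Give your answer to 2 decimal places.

1.08

Values: 1, 2, 3, 4, 5
n = 67, Σfx = 194, mean = 2.8955
Σfx² = 634
Σf(x − x̄)² = Σfx² − (Σfx)²/n = 634 − 194²/67 = 72.2687
Population variance = 72.2687 / 67 = 1.0786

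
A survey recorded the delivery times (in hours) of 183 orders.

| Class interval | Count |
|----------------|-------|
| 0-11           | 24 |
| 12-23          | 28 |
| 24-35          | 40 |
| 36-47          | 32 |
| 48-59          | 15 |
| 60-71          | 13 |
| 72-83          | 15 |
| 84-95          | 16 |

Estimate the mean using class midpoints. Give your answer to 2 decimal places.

40.32

Midpoints: 5.5, 17.5, 29.5, 41.5, 53.5, 65.5, 77.5, 89.5
Σfm = 24×5.5 + 28×17.5 + 40×29.5 + 32×41.5 + 15×53.5 + 13×65.5 + 15×77.5 + 16×89.5 = 7378.5
n = Σf = 183
Mean = 7378.5 / 183 = 40.3197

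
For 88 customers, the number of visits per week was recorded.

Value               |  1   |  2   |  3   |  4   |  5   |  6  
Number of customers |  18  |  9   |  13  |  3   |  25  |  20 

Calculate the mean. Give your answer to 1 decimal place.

3.8

Values: 1, 2, 3, 4, 5, 6
Σfx = 18×1 + 9×2 + 13×3 + 3×4 + 25×5 + 20×6 = 332
n = Σf = 88
Mean = 332 / 88 = 3.7727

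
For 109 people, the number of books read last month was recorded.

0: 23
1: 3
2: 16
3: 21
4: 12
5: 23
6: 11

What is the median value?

3

Cumulative frequencies: 23, 26, 42, 63, 75, 98, 109
n = 109, so the median is the value in position (n+1)/2 = 55.
Position 55 falls at value 3.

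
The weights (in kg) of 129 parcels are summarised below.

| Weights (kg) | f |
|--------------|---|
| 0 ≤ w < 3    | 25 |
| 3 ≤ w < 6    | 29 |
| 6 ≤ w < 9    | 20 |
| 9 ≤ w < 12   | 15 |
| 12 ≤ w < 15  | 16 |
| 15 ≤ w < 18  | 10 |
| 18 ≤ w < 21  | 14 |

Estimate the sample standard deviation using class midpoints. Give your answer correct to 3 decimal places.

Midpoints: 1.5, 4.5, 7.5, 10.5, 13.5, 16.5, 19.5
n = 129, Σfm = 1129.5, mean = 8.7558
Σfm² = 14384.25
Σf(m − x̄)² = Σfm² − (Σfm)²/n = 14384.25 − 1129.5²/129 = 4494.5581
Sample variance = 4494.5581 / 128 = 35.1137
Standard deviation = √35.1137 = 5.9257

5.926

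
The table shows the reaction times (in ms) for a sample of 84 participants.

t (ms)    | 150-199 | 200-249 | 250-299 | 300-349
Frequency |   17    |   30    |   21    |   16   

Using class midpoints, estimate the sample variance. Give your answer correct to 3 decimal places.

Midpoints: 174.5, 224.5, 274.5, 324.5
n = 84, Σfm = 20658, mean = 245.9286
Σfm² = 5296821
Σf(m − x̄)² = Σfm² − (Σfm)²/n = 5296821 − 20658²/84 = 216428.5714
Sample variance = 216428.5714 / 83 = 2607.5731

2607.573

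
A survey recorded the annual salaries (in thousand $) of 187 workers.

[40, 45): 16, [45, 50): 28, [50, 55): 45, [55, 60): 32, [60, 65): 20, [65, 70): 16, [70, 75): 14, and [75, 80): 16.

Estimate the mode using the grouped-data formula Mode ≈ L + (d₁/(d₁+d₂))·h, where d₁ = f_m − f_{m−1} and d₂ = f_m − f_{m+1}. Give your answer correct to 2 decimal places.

Modal class: [50, 55) (highest frequency 45).
d₁ = 45 − 28 = 17, d₂ = 45 − 32 = 13
Mode ≈ 50 + (17/(17+13)) × 5 = 50 + 2.8333 = 52.8333

52.83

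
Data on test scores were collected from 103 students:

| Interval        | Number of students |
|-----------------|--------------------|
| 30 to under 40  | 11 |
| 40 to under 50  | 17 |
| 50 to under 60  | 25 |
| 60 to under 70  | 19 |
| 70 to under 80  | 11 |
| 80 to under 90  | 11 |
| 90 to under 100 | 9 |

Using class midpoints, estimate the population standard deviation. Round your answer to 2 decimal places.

17.57

Midpoints: 35, 45, 55, 65, 75, 85, 95
n = 103, Σfm = 6375, mean = 61.8932
Σfm² = 426375
Σf(m − x̄)² = Σfm² − (Σfm)²/n = 426375 − 6375²/103 = 31805.8252
Population variance = 31805.8252 / 103 = 308.7944
Standard deviation = √308.7944 = 17.5725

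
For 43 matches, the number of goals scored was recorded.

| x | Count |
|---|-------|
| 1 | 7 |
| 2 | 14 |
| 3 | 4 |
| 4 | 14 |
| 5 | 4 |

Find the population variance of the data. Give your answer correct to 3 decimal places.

Values: 1, 2, 3, 4, 5
n = 43, Σfx = 123, mean = 2.8605
Σfx² = 423
Σf(x − x̄)² = Σfx² − (Σfx)²/n = 423 − 123²/43 = 71.1628
Population variance = 71.1628 / 43 = 1.6549

1.655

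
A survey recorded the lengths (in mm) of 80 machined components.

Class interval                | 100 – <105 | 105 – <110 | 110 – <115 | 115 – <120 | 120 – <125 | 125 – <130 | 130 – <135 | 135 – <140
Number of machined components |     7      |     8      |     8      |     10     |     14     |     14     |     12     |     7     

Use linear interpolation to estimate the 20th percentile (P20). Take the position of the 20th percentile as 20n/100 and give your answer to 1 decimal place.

Cumulative frequencies: 7, 15, 23, 33, 47, 61, 73, 80
n = 80; position = 20n/100 = 16.
This falls in the class 110 – <115: L = 110, F = 15, f = 8, h = 5.
20th percentile ≈ 110 + ((16 − 15) / 8) × 5 = 110.6250

110.6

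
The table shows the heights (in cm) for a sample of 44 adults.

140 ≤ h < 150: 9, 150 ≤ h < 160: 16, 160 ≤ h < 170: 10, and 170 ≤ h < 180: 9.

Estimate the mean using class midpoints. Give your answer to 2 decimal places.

159.32

Midpoints: 145, 155, 165, 175
Σfm = 9×145 + 16×155 + 10×165 + 9×175 = 7010
n = Σf = 44
Mean = 7010 / 44 = 159.3182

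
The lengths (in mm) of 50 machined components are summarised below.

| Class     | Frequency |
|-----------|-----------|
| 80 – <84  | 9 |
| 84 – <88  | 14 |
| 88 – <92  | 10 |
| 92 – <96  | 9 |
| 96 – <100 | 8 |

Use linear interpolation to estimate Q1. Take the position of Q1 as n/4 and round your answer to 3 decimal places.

85.000

Cumulative frequencies: 9, 23, 33, 42, 50
n = 50; position = n/4 = 12.5.
This falls in the class 84 – <88: L = 84, F = 9, f = 14, h = 4.
Lower quartile ≈ 84 + ((12.5 − 9) / 14) × 4 = 85.0000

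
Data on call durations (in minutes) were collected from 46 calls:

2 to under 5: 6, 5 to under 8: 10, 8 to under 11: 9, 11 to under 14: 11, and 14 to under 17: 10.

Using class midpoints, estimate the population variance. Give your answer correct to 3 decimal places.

16.286

Midpoints: 3.5, 6.5, 9.5, 12.5, 15.5
n = 46, Σfm = 464, mean = 10.0870
Σfm² = 5429.5
Σf(m − x̄)² = Σfm² − (Σfm)²/n = 5429.5 − 464²/46 = 749.1522
Population variance = 749.1522 / 46 = 16.2859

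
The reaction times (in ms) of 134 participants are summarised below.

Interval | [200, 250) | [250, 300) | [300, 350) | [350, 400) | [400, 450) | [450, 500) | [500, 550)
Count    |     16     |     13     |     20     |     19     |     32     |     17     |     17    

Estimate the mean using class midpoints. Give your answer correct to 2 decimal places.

383.58

Midpoints: 225, 275, 325, 375, 425, 475, 525
Σfm = 16×225 + 13×275 + 20×325 + 19×375 + 32×425 + 17×475 + 17×525 = 51400
n = Σf = 134
Mean = 51400 / 134 = 383.5821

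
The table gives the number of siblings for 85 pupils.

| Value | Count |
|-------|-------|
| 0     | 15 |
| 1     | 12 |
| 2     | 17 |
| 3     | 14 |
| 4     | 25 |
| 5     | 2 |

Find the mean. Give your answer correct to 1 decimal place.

Values: 0, 1, 2, 3, 4, 5
Σfx = 15×0 + 12×1 + 17×2 + 14×3 + 25×4 + 2×5 = 198
n = Σf = 85
Mean = 198 / 85 = 2.3294

2.3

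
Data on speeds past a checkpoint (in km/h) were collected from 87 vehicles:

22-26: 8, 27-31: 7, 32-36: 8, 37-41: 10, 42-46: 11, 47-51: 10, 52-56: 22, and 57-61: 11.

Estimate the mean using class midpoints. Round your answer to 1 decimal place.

44.5

Midpoints: 24, 29, 34, 39, 44, 49, 54, 59
Σfm = 8×24 + 7×29 + 8×34 + 10×39 + 11×44 + 10×49 + 22×54 + 11×59 = 3868
n = Σf = 87
Mean = 3868 / 87 = 44.4598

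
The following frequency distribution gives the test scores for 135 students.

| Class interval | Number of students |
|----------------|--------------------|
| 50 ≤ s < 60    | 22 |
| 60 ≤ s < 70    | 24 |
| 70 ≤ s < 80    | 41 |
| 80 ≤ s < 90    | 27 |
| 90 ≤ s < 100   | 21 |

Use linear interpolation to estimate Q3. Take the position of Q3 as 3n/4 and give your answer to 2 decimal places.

85.28

Cumulative frequencies: 22, 46, 87, 114, 135
n = 135; position = 3n/4 = 101.25.
This falls in the class 80 ≤ s < 90: L = 80, F = 87, f = 27, h = 10.
Upper quartile ≈ 80 + ((101.25 − 87) / 27) × 10 = 85.2778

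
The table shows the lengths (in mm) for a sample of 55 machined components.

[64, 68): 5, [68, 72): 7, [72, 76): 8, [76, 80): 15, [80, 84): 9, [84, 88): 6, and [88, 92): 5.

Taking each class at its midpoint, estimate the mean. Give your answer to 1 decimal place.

Midpoints: 66, 70, 74, 78, 82, 86, 90
Σfm = 5×66 + 7×70 + 8×74 + 15×78 + 9×82 + 6×86 + 5×90 = 4286
n = Σf = 55
Mean = 4286 / 55 = 77.9273

77.9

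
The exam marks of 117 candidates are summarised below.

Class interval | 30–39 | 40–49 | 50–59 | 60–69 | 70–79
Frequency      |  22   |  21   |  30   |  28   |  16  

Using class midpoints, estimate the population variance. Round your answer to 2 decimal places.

Midpoints: 34.5, 44.5, 54.5, 64.5, 74.5
n = 117, Σfm = 6326.5, mean = 54.0726
Σfm² = 362169.25
Σf(m − x̄)² = Σfm² − (Σfm)²/n = 362169.25 − 6326.5²/117 = 20078.6325
Population variance = 20078.6325 / 117 = 171.6122

171.61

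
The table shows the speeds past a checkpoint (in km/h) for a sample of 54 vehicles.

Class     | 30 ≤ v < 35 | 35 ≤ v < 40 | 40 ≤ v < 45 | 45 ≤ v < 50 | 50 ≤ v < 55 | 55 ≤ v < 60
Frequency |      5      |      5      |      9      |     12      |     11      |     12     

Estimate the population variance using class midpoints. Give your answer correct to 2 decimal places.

61.57

Midpoints: 32.5, 37.5, 42.5, 47.5, 52.5, 57.5
n = 54, Σfm = 2570, mean = 47.5926
Σfm² = 125637.5
Σf(m − x̄)² = Σfm² − (Σfm)²/n = 125637.5 − 2570²/54 = 3324.5370
Population variance = 3324.5370 / 54 = 61.5655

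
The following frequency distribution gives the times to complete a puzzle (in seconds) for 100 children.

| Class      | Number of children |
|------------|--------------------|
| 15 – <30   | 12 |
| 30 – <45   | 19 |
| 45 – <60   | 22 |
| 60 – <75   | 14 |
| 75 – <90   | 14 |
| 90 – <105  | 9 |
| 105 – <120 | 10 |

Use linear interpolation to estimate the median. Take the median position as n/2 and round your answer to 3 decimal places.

Cumulative frequencies: 12, 31, 53, 67, 81, 90, 100
n = 100; position = n/2 = 50.
This falls in the class 45 – <60: L = 45, F = 31, f = 22, h = 15.
Median ≈ 45 + ((50 − 31) / 22) × 15 = 57.9545

57.955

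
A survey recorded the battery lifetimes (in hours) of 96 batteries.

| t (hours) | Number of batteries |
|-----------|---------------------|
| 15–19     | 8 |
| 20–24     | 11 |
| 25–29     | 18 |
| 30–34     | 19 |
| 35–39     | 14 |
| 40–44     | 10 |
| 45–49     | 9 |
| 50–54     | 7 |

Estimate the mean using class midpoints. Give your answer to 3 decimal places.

Midpoints: 17, 22, 27, 32, 37, 42, 47, 52
Σfm = 8×17 + 11×22 + 18×27 + 19×32 + 14×37 + 10×42 + 9×47 + 7×52 = 3197
n = Σf = 96
Mean = 3197 / 96 = 33.3021

33.302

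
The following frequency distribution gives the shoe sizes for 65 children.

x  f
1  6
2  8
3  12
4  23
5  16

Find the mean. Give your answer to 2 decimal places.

Values: 1, 2, 3, 4, 5
Σfx = 6×1 + 8×2 + 12×3 + 23×4 + 16×5 = 230
n = Σf = 65
Mean = 230 / 65 = 3.5385

3.54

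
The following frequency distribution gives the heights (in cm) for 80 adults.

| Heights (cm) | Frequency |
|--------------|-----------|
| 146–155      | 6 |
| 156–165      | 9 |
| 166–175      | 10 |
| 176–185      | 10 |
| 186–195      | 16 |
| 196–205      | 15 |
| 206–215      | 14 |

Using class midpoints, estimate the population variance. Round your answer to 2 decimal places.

349.94

Midpoints: 150.5, 160.5, 170.5, 180.5, 190.5, 200.5, 210.5
n = 80, Σfm = 14860, mean = 185.7500
Σfm² = 2788240
Σf(m − x̄)² = Σfm² − (Σfm)²/n = 2788240 − 14860²/80 = 27995.0000
Population variance = 27995.0000 / 80 = 349.9375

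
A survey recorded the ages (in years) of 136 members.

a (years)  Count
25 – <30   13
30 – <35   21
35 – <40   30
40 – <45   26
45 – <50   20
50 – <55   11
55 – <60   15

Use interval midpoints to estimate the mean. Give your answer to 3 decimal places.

Midpoints: 27.5, 32.5, 37.5, 42.5, 47.5, 52.5, 57.5
Σfm = 13×27.5 + 21×32.5 + 30×37.5 + 26×42.5 + 20×47.5 + 11×52.5 + 15×57.5 = 5660
n = Σf = 136
Mean = 5660 / 136 = 41.6176

41.618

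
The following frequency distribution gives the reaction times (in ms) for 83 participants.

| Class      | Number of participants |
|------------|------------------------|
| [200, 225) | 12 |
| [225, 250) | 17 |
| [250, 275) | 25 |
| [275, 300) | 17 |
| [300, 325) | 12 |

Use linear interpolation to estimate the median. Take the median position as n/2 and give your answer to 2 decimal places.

262.50

Cumulative frequencies: 12, 29, 54, 71, 83
n = 83; position = n/2 = 41.5.
This falls in the class [250, 275): L = 250, F = 29, f = 25, h = 25.
Median ≈ 250 + ((41.5 − 29) / 25) × 25 = 262.5000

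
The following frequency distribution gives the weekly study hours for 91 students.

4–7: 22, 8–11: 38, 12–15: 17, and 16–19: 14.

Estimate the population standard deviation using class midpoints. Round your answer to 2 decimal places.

3.96

Midpoints: 5.5, 9.5, 13.5, 17.5
n = 91, Σfm = 956.5, mean = 10.5110
Σfm² = 11480.75
Σf(m − x̄)² = Σfm² − (Σfm)²/n = 11480.75 − 956.5²/91 = 1426.9890
Population variance = 1426.9890 / 91 = 15.6812
Standard deviation = √15.6812 = 3.9599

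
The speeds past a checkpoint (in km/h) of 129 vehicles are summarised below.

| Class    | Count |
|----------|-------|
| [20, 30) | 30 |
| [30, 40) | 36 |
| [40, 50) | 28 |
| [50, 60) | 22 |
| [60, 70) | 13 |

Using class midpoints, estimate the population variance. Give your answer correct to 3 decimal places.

164.449

Midpoints: 25, 35, 45, 55, 65
n = 129, Σfm = 5325, mean = 41.2791
Σfm² = 241025
Σf(m − x̄)² = Σfm² − (Σfm)²/n = 241025 − 5325²/129 = 21213.9535
Population variance = 21213.9535 / 129 = 164.4493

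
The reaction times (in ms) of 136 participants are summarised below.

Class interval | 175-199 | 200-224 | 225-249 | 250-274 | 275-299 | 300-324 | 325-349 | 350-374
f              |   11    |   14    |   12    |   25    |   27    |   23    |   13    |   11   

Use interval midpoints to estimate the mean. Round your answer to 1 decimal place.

Midpoints: 187, 212, 237, 262, 287, 312, 337, 362
Σfm = 11×187 + 14×212 + 12×237 + 25×262 + 27×287 + 23×312 + 13×337 + 11×362 = 37707
n = Σf = 136
Mean = 37707 / 136 = 277.2574

277.3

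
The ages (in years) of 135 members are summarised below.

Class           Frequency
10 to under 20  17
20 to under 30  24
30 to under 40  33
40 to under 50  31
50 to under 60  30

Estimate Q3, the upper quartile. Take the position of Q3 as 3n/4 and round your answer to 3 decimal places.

48.790

Cumulative frequencies: 17, 41, 74, 105, 135
n = 135; position = 3n/4 = 101.25.
This falls in the class 40 to under 50: L = 40, F = 74, f = 31, h = 10.
Upper quartile ≈ 40 + ((101.25 − 74) / 31) × 10 = 48.7903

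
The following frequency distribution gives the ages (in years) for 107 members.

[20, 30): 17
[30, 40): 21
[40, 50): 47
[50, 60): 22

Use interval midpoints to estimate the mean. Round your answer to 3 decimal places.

41.916

Midpoints: 25, 35, 45, 55
Σfm = 17×25 + 21×35 + 47×45 + 22×55 = 4485
n = Σf = 107
Mean = 4485 / 107 = 41.9159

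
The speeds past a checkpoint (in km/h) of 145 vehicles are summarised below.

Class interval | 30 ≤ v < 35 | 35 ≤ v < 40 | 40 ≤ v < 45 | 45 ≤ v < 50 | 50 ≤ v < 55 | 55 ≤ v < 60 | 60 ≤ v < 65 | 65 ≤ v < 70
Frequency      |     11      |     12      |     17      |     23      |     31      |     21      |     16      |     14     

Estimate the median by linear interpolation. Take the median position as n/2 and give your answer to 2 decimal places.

Cumulative frequencies: 11, 23, 40, 63, 94, 115, 131, 145
n = 145; position = n/2 = 72.5.
This falls in the class 50 ≤ v < 55: L = 50, F = 63, f = 31, h = 5.
Median ≈ 50 + ((72.5 − 63) / 31) × 5 = 51.5323

51.53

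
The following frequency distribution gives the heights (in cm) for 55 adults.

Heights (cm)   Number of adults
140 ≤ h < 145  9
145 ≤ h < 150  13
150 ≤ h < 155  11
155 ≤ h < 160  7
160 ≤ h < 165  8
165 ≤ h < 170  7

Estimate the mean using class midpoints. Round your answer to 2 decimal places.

153.68

Midpoints: 142.5, 147.5, 152.5, 157.5, 162.5, 167.5
Σfm = 9×142.5 + 13×147.5 + 11×152.5 + 7×157.5 + 8×162.5 + 7×167.5 = 8452.5
n = Σf = 55
Mean = 8452.5 / 55 = 153.6818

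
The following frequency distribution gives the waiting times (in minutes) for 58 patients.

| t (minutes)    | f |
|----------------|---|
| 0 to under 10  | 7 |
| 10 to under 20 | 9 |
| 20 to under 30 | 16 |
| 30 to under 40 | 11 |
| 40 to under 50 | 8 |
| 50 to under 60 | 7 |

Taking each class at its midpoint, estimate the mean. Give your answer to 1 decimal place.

29.3

Midpoints: 5, 15, 25, 35, 45, 55
Σfm = 7×5 + 9×15 + 16×25 + 11×35 + 8×45 + 7×55 = 1700
n = Σf = 58
Mean = 1700 / 58 = 29.3103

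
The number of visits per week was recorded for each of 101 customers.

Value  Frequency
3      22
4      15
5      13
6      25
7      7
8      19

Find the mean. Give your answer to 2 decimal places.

Values: 3, 4, 5, 6, 7, 8
Σfx = 22×3 + 15×4 + 13×5 + 25×6 + 7×7 + 19×8 = 542
n = Σf = 101
Mean = 542 / 101 = 5.3663

5.37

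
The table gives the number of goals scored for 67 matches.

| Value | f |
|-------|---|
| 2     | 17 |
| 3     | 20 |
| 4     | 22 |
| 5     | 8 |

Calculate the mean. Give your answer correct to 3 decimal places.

3.313

Values: 2, 3, 4, 5
Σfx = 17×2 + 20×3 + 22×4 + 8×5 = 222
n = Σf = 67
Mean = 222 / 67 = 3.3134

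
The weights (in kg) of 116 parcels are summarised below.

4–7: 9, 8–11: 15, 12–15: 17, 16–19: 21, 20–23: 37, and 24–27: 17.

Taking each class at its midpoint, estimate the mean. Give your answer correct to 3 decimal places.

Midpoints: 5.5, 9.5, 13.5, 17.5, 21.5, 25.5
Σfm = 9×5.5 + 15×9.5 + 17×13.5 + 21×17.5 + 37×21.5 + 17×25.5 = 2018
n = Σf = 116
Mean = 2018 / 116 = 17.3966

17.397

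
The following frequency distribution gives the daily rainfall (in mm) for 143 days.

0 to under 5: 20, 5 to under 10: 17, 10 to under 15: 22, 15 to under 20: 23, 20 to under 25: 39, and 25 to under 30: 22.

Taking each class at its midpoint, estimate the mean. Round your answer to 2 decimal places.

Midpoints: 2.5, 7.5, 12.5, 17.5, 22.5, 27.5
Σfm = 20×2.5 + 17×7.5 + 22×12.5 + 23×17.5 + 39×22.5 + 22×27.5 = 2337.5
n = Σf = 143
Mean = 2337.5 / 143 = 16.3462

16.35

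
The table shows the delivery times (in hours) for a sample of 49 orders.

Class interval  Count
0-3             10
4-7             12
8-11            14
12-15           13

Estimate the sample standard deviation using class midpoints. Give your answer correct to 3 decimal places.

Midpoints: 1.5, 5.5, 9.5, 13.5
n = 49, Σfm = 389.5, mean = 7.9490
Σfm² = 4018.25
Σf(m − x̄)² = Σfm² − (Σfm)²/n = 4018.25 − 389.5²/49 = 922.1224
Sample variance = 922.1224 / 48 = 19.2109
Standard deviation = √19.2109 = 4.3830

4.383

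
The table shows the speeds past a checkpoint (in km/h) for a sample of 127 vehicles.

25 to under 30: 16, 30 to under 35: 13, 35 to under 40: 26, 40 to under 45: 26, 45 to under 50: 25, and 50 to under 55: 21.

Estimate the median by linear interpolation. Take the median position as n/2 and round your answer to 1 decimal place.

41.6

Cumulative frequencies: 16, 29, 55, 81, 106, 127
n = 127; position = n/2 = 63.5.
This falls in the class 40 to under 45: L = 40, F = 55, f = 26, h = 5.
Median ≈ 40 + ((63.5 − 55) / 26) × 5 = 41.6346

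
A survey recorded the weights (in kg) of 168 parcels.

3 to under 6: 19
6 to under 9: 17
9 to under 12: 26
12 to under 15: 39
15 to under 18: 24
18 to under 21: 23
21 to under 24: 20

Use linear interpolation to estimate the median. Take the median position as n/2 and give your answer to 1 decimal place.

Cumulative frequencies: 19, 36, 62, 101, 125, 148, 168
n = 168; position = n/2 = 84.
This falls in the class 12 to under 15: L = 12, F = 62, f = 39, h = 3.
Median ≈ 12 + ((84 − 62) / 39) × 3 = 13.6923

13.7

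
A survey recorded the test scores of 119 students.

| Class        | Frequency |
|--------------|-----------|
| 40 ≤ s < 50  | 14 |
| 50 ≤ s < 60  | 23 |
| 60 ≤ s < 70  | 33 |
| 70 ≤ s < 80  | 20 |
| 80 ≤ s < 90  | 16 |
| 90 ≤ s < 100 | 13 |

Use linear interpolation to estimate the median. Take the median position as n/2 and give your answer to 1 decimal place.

Cumulative frequencies: 14, 37, 70, 90, 106, 119
n = 119; position = n/2 = 59.5.
This falls in the class 60 ≤ s < 70: L = 60, F = 37, f = 33, h = 10.
Median ≈ 60 + ((59.5 − 37) / 33) × 10 = 66.8182

66.8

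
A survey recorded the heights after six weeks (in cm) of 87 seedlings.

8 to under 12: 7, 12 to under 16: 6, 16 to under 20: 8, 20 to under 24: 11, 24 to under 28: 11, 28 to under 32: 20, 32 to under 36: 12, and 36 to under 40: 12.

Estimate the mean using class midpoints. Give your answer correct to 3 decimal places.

Midpoints: 10, 14, 18, 22, 26, 30, 34, 38
Σfm = 7×10 + 6×14 + 8×18 + 11×22 + 11×26 + 20×30 + 12×34 + 12×38 = 2290
n = Σf = 87
Mean = 2290 / 87 = 26.3218

26.322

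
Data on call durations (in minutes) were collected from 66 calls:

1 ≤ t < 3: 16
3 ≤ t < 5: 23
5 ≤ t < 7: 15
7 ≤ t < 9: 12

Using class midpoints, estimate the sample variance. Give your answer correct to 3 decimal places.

Midpoints: 2, 4, 6, 8
n = 66, Σfm = 310, mean = 4.6970
Σfm² = 1740
Σf(m − x̄)² = Σfm² − (Σfm)²/n = 1740 − 310²/66 = 283.9394
Sample variance = 283.9394 / 65 = 4.3683

4.368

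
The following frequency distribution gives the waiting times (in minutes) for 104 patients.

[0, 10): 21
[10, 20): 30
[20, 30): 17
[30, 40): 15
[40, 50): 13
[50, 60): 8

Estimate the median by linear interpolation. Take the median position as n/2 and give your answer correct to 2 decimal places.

20.59

Cumulative frequencies: 21, 51, 68, 83, 96, 104
n = 104; position = n/2 = 52.
This falls in the class [20, 30): L = 20, F = 51, f = 17, h = 10.
Median ≈ 20 + ((52 − 51) / 17) × 10 = 20.5882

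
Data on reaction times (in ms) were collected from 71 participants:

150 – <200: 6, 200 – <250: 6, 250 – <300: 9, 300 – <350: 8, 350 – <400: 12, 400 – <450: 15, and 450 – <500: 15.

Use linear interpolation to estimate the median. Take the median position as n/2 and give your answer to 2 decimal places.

Cumulative frequencies: 6, 12, 21, 29, 41, 56, 71
n = 71; position = n/2 = 35.5.
This falls in the class 350 – <400: L = 350, F = 29, f = 12, h = 50.
Median ≈ 350 + ((35.5 − 29) / 12) × 50 = 377.0833

377.08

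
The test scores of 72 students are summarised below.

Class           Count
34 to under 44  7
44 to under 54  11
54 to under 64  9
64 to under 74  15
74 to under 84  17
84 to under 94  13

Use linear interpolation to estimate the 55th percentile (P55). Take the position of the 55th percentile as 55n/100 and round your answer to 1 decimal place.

72.4

Cumulative frequencies: 7, 18, 27, 42, 59, 72
n = 72; position = 55n/100 = 39.6.
This falls in the class 64 to under 74: L = 64, F = 27, f = 15, h = 10.
55th percentile ≈ 64 + ((39.6 − 27) / 15) × 10 = 72.4000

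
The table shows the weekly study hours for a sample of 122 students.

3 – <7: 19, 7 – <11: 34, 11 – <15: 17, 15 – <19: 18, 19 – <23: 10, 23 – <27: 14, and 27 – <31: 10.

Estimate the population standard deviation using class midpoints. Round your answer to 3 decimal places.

Midpoints: 5, 9, 13, 17, 21, 25, 29
n = 122, Σfm = 1778, mean = 14.5738
Σfm² = 32874
Σf(m − x̄)² = Σfm² − (Σfm)²/n = 32874 − 1778²/122 = 6961.8361
Population variance = 6961.8361 / 122 = 57.0642
Standard deviation = √57.0642 = 7.5541

7.554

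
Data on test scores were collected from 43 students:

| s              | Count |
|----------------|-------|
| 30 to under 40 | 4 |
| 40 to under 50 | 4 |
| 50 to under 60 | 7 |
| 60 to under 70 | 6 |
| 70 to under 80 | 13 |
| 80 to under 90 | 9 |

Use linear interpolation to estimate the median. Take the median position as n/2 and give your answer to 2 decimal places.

Cumulative frequencies: 4, 8, 15, 21, 34, 43
n = 43; position = n/2 = 21.5.
This falls in the class 70 to under 80: L = 70, F = 21, f = 13, h = 10.
Median ≈ 70 + ((21.5 − 21) / 13) × 10 = 70.3846

70.38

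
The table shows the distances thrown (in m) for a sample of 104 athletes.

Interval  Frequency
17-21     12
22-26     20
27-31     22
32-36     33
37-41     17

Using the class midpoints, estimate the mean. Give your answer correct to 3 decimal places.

Midpoints: 19, 24, 29, 34, 39
Σfm = 12×19 + 20×24 + 22×29 + 33×34 + 17×39 = 3131
n = Σf = 104
Mean = 3131 / 104 = 30.1058

30.106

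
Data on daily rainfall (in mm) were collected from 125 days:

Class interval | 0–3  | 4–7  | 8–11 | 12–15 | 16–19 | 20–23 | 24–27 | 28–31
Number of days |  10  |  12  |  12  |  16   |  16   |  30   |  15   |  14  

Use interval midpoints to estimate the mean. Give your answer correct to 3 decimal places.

Midpoints: 1.5, 5.5, 9.5, 13.5, 17.5, 21.5, 25.5, 29.5
Σfm = 10×1.5 + 12×5.5 + 12×9.5 + 16×13.5 + 16×17.5 + 30×21.5 + 15×25.5 + 14×29.5 = 2131.5
n = Σf = 125
Mean = 2131.5 / 125 = 17.0520

17.052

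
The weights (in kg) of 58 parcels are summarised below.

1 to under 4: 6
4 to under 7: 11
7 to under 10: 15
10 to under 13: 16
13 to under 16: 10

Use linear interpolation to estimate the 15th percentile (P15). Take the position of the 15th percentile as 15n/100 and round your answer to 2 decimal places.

4.74

Cumulative frequencies: 6, 17, 32, 48, 58
n = 58; position = 15n/100 = 8.7.
This falls in the class 4 to under 7: L = 4, F = 6, f = 11, h = 3.
15th percentile ≈ 4 + ((8.7 − 6) / 11) × 3 = 4.7364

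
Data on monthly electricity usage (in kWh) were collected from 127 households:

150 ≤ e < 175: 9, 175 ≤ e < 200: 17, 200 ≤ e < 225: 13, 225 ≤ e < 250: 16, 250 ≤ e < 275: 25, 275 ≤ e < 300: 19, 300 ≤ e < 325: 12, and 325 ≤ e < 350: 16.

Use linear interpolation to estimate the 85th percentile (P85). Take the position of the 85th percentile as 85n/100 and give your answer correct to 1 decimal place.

Cumulative frequencies: 9, 26, 39, 55, 80, 99, 111, 127
n = 127; position = 85n/100 = 107.95.
This falls in the class 300 ≤ e < 325: L = 300, F = 99, f = 12, h = 25.
85th percentile ≈ 300 + ((107.95 − 99) / 12) × 25 = 318.6458

318.6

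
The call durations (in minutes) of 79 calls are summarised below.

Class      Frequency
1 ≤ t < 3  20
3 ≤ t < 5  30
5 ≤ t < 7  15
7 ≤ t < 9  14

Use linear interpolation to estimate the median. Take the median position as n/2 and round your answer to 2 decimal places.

4.30

Cumulative frequencies: 20, 50, 65, 79
n = 79; position = n/2 = 39.5.
This falls in the class 3 ≤ t < 5: L = 3, F = 20, f = 30, h = 2.
Median ≈ 3 + ((39.5 − 20) / 30) × 2 = 4.3000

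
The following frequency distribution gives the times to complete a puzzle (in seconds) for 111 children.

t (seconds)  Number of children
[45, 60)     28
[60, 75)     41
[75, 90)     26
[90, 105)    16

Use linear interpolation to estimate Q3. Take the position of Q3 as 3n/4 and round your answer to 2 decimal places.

83.22

Cumulative frequencies: 28, 69, 95, 111
n = 111; position = 3n/4 = 83.25.
This falls in the class [75, 90): L = 75, F = 69, f = 26, h = 15.
Upper quartile ≈ 75 + ((83.25 − 69) / 26) × 15 = 83.2212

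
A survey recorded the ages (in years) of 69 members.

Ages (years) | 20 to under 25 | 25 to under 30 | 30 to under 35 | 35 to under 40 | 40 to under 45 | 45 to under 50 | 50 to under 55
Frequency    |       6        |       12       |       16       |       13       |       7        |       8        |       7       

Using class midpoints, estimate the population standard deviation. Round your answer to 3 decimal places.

8.870

Midpoints: 22.5, 27.5, 32.5, 37.5, 42.5, 47.5, 52.5
n = 69, Σfm = 2517.5, mean = 36.4855
Σfm² = 97281.25
Σf(m − x̄)² = Σfm² − (Σfm)²/n = 97281.25 − 2517.5²/69 = 5428.9855
Population variance = 5428.9855 / 69 = 78.6809
Standard deviation = √78.6809 = 8.8702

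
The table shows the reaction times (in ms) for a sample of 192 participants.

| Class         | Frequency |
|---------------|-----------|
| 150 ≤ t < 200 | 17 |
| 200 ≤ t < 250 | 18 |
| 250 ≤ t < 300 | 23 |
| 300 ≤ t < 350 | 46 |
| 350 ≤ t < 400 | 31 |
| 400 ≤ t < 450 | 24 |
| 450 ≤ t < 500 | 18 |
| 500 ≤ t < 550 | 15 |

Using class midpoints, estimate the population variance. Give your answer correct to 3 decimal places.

9649.997

Midpoints: 175, 225, 275, 325, 375, 425, 475, 525
n = 192, Σfm = 66550, mean = 346.6146
Σfm² = 24920000
Σf(m − x̄)² = Σfm² − (Σfm)²/n = 24920000 − 66550²/192 = 1852799.4792
Population variance = 1852799.4792 / 192 = 9649.9973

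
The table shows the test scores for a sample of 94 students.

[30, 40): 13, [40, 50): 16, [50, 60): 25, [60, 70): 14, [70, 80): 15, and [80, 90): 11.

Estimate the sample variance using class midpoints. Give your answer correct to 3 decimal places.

Midpoints: 35, 45, 55, 65, 75, 85
n = 94, Σfm = 5520, mean = 58.7234
Σfm² = 346950
Σf(m − x̄)² = Σfm² − (Σfm)²/n = 346950 − 5520²/94 = 22796.8085
Sample variance = 22796.8085 / 93 = 245.1270

245.127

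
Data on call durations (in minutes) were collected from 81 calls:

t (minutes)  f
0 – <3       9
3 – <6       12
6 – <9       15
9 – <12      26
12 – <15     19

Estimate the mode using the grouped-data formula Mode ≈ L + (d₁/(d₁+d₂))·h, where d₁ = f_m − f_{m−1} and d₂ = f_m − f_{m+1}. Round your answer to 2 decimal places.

10.83

Modal class: 9 – <12 (highest frequency 26).
d₁ = 26 − 15 = 11, d₂ = 26 − 19 = 7
Mode ≈ 9 + (11/(11+7)) × 3 = 9 + 1.8333 = 10.8333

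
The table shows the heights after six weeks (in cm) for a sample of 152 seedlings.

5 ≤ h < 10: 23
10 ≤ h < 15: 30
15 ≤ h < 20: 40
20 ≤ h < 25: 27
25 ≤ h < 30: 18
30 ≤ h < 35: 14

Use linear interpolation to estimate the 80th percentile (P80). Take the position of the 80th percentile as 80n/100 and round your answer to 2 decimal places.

Cumulative frequencies: 23, 53, 93, 120, 138, 152
n = 152; position = 80n/100 = 121.6.
This falls in the class 25 ≤ h < 30: L = 25, F = 120, f = 18, h = 5.
80th percentile ≈ 25 + ((121.6 − 120) / 18) × 5 = 25.4444

25.44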